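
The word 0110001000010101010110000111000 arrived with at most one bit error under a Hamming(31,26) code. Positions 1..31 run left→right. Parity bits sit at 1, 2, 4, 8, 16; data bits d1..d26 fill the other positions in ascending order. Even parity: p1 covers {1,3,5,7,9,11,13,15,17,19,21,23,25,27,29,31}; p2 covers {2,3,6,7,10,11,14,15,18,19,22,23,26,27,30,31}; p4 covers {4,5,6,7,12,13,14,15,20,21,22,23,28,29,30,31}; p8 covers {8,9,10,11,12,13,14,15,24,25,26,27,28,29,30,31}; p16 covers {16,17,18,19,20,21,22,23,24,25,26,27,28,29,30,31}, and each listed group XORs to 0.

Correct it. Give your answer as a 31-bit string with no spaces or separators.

0110001000010101010110000011000

s1 (pos 1,3,5,7,9,11,13,15,17,19,21,23,25,27,29,31): 0⊕1⊕0⊕1⊕0⊕0⊕0⊕0⊕0⊕0⊕1⊕0⊕0⊕1⊕0⊕0 = 0
s2 (pos 2,3,6,7,10,11,14,15,18,19,22,23,26,27,30,31): 1⊕1⊕0⊕1⊕0⊕0⊕1⊕0⊕1⊕0⊕0⊕0⊕1⊕1⊕0⊕0 = 1
s4 (pos 4,5,6,7,12,13,14,15,20,21,22,23,28,29,30,31): 0⊕0⊕0⊕1⊕1⊕0⊕1⊕0⊕1⊕1⊕0⊕0⊕1⊕0⊕0⊕0 = 0
s8 (pos 8,9,10,11,12,13,14,15,24,25,26,27,28,29,30,31): 0⊕0⊕0⊕0⊕1⊕0⊕1⊕0⊕0⊕0⊕1⊕1⊕1⊕0⊕0⊕0 = 1
s16 (pos 16,17,18,19,20,21,22,23,24,25,26,27,28,29,30,31): 1⊕0⊕1⊕0⊕1⊕1⊕0⊕0⊕0⊕0⊕1⊕1⊕1⊕0⊕0⊕0 = 1
Syndrome s16…s1 = 11010 → error at position 26.
Flip position 26: 0110001000010101010110000111000 → 0110001000010101010110000011000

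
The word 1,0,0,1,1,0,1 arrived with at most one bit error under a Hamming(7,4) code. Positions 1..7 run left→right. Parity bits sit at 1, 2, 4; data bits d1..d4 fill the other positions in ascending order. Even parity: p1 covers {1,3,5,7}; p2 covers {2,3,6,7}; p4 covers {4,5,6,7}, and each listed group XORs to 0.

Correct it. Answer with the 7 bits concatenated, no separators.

s1 (pos 1,3,5,7): 1⊕0⊕1⊕1 = 1
s2 (pos 2,3,6,7): 0⊕0⊕0⊕1 = 1
s4 (pos 4,5,6,7): 1⊕1⊕0⊕1 = 1
Syndrome s4…s1 = 111 → error at position 7.
Flip position 7: 1001101 → 1001100

1001100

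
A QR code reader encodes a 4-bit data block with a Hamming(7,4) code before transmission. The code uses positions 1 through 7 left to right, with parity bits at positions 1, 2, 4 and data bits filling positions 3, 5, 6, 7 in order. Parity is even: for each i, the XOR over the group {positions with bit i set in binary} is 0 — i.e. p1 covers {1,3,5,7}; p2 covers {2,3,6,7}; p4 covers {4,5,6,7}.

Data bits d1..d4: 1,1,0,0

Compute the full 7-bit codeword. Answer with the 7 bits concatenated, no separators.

0111100

Place data at non-parity positions: p1 p2 1 p4 1 0 0
p1 (pos 1,3,5,7): XOR of data positions = 1⊕1⊕0 = 0
p2 (pos 2,3,6,7): XOR of data positions = 1⊕0⊕0 = 1
p4 (pos 4,5,6,7): XOR of data positions = 1⊕0⊕0 = 1
Codeword: 0111100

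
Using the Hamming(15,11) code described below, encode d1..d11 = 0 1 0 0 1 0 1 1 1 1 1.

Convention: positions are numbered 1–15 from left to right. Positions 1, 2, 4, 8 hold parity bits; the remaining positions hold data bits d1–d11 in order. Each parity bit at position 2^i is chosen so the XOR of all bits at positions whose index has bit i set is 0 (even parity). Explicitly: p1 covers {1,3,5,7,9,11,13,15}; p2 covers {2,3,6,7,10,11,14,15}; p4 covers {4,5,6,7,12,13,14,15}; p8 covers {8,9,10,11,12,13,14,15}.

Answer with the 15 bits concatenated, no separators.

Place data at non-parity positions: p1 p2 0 p4 1 0 0 p8 1 0 1 1 1 1 1
p1 (pos 1,3,5,7,9,11,13,15): XOR of data positions = 0⊕1⊕0⊕1⊕1⊕1⊕1 = 1
p2 (pos 2,3,6,7,10,11,14,15): XOR of data positions = 0⊕0⊕0⊕0⊕1⊕1⊕1 = 1
p4 (pos 4,5,6,7,12,13,14,15): XOR of data positions = 1⊕0⊕0⊕1⊕1⊕1⊕1 = 1
p8 (pos 8,9,10,11,12,13,14,15): XOR of data positions = 1⊕0⊕1⊕1⊕1⊕1⊕1 = 0
Codeword: 110110001011111

110110001011111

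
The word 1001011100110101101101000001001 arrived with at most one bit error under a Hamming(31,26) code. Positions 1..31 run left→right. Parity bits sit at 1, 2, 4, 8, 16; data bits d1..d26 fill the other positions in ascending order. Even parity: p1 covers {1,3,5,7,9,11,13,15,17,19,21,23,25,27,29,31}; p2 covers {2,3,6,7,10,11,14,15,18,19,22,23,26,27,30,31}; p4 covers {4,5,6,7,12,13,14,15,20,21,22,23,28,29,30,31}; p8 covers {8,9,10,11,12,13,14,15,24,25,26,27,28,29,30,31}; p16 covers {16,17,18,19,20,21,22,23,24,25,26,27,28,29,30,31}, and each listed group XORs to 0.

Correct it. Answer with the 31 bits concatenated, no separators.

1001011100110101101100000001001

s1 (pos 1,3,5,7,9,11,13,15,17,19,21,23,25,27,29,31): 1⊕0⊕0⊕1⊕0⊕1⊕0⊕0⊕1⊕1⊕0⊕0⊕0⊕0⊕0⊕1 = 0
s2 (pos 2,3,6,7,10,11,14,15,18,19,22,23,26,27,30,31): 0⊕0⊕1⊕1⊕0⊕1⊕1⊕0⊕0⊕1⊕1⊕0⊕0⊕0⊕0⊕1 = 1
s4 (pos 4,5,6,7,12,13,14,15,20,21,22,23,28,29,30,31): 1⊕0⊕1⊕1⊕1⊕0⊕1⊕0⊕1⊕0⊕1⊕0⊕1⊕0⊕0⊕1 = 1
s8 (pos 8,9,10,11,12,13,14,15,24,25,26,27,28,29,30,31): 1⊕0⊕0⊕1⊕1⊕0⊕1⊕0⊕0⊕0⊕0⊕0⊕1⊕0⊕0⊕1 = 0
s16 (pos 16,17,18,19,20,21,22,23,24,25,26,27,28,29,30,31): 1⊕1⊕0⊕1⊕1⊕0⊕1⊕0⊕0⊕0⊕0⊕0⊕1⊕0⊕0⊕1 = 1
Syndrome s16…s1 = 10110 → error at position 22.
Flip position 22: 1001011100110101101101000001001 → 1001011100110101101100000001001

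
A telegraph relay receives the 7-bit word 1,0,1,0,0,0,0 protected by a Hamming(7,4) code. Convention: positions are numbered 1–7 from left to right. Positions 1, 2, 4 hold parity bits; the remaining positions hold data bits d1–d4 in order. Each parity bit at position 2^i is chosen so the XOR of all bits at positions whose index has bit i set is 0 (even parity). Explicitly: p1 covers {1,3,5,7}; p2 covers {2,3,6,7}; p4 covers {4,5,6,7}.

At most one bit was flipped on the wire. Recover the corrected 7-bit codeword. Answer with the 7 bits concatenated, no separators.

1110000

s1 (pos 1,3,5,7): 1⊕1⊕0⊕0 = 0
s2 (pos 2,3,6,7): 0⊕1⊕0⊕0 = 1
s4 (pos 4,5,6,7): 0⊕0⊕0⊕0 = 0
Syndrome s4…s1 = 010 → error at position 2.
Flip position 2: 1010000 → 1110000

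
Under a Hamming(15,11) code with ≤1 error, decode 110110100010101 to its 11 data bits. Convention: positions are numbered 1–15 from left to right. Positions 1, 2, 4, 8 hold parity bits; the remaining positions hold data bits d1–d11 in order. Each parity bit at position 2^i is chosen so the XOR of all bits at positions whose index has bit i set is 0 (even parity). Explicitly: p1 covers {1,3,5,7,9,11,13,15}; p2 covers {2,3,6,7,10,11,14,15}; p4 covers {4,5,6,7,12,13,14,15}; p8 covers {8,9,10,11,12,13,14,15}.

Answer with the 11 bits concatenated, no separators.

01010011101

s1 (pos 1,3,5,7,9,11,13,15): 1⊕0⊕1⊕1⊕0⊕1⊕1⊕1 = 0
s2 (pos 2,3,6,7,10,11,14,15): 1⊕0⊕0⊕1⊕0⊕1⊕0⊕1 = 0
s4 (pos 4,5,6,7,12,13,14,15): 1⊕1⊕0⊕1⊕0⊕1⊕0⊕1 = 1
s8 (pos 8,9,10,11,12,13,14,15): 0⊕0⊕0⊕1⊕0⊕1⊕0⊕1 = 1
Syndrome s8…s1 = 1100 → error at position 12.
Flip position 12: 110110100010101 → 110110100011101
Read data bits from positions 3,5,6,7,9,10,11,12,13,14,15: 01010011101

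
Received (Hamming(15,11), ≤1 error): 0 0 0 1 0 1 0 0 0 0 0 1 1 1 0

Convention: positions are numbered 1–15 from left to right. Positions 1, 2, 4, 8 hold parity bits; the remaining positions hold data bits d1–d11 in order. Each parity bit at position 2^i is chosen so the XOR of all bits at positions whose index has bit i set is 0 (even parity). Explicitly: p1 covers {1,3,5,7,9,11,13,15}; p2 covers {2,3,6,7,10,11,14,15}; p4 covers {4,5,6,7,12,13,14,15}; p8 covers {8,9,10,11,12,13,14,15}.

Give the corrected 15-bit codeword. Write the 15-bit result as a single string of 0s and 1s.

s1 (pos 1,3,5,7,9,11,13,15): 0⊕0⊕0⊕0⊕0⊕0⊕1⊕0 = 1
s2 (pos 2,3,6,7,10,11,14,15): 0⊕0⊕1⊕0⊕0⊕0⊕1⊕0 = 0
s4 (pos 4,5,6,7,12,13,14,15): 1⊕0⊕1⊕0⊕1⊕1⊕1⊕0 = 1
s8 (pos 8,9,10,11,12,13,14,15): 0⊕0⊕0⊕0⊕1⊕1⊕1⊕0 = 1
Syndrome s8…s1 = 1101 → error at position 13.
Flip position 13: 000101000001110 → 000101000001010

000101000001010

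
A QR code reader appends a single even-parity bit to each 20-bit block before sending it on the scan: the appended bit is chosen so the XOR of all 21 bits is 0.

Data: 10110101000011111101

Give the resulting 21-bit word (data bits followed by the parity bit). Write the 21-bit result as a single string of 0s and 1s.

XOR of the 20 data bits: 1⊕0⊕1⊕1⊕0⊕1⊕0⊕1⊕0⊕0⊕0⊕0⊕1⊕1⊕1⊕1⊕1⊕1⊕0⊕1 = 0
Parity bit = 0 (so all 21 bits XOR to 0).

101101010000111111010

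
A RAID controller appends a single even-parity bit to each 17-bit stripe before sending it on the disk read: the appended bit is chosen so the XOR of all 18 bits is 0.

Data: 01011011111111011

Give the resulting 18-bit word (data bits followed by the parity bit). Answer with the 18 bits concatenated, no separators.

XOR of the 17 data bits: 0⊕1⊕0⊕1⊕1⊕0⊕1⊕1⊕1⊕1⊕1⊕1⊕1⊕1⊕0⊕1⊕1 = 1
Parity bit = 1 (so all 18 bits XOR to 0).

010110111111110111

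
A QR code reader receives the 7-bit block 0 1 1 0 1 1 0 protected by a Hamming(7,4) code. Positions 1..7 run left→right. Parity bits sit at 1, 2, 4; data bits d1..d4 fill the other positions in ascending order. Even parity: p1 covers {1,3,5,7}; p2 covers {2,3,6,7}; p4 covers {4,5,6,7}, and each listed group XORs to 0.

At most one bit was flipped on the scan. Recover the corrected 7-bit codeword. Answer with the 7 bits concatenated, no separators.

s1 (pos 1,3,5,7): 0⊕1⊕1⊕0 = 0
s2 (pos 2,3,6,7): 1⊕1⊕1⊕0 = 1
s4 (pos 4,5,6,7): 0⊕1⊕1⊕0 = 0
Syndrome s4…s1 = 010 → error at position 2.
Flip position 2: 0110110 → 0010110

0010110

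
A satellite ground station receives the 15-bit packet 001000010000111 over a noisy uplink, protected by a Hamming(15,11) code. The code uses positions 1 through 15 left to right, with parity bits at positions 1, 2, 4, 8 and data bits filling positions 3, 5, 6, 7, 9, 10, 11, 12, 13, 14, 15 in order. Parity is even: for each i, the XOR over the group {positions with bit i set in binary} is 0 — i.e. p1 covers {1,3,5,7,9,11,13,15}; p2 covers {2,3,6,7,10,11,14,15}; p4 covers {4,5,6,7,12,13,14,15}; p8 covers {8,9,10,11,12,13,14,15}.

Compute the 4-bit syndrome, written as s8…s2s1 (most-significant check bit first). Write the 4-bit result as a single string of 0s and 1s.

0111

s1 (pos 1,3,5,7,9,11,13,15): 0⊕1⊕0⊕0⊕0⊕0⊕1⊕1 = 1
s2 (pos 2,3,6,7,10,11,14,15): 0⊕1⊕0⊕0⊕0⊕0⊕1⊕1 = 1
s4 (pos 4,5,6,7,12,13,14,15): 0⊕0⊕0⊕0⊕0⊕1⊕1⊕1 = 1
s8 (pos 8,9,10,11,12,13,14,15): 1⊕0⊕0⊕0⊕0⊕1⊕1⊕1 = 0
Syndrome s8…s1 = 0111 → error at position 7.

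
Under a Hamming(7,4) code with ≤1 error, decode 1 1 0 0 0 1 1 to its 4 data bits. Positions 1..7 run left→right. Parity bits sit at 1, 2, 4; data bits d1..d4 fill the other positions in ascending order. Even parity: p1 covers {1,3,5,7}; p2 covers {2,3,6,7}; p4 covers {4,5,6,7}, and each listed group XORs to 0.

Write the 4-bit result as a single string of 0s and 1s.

0011

s1 (pos 1,3,5,7): 1⊕0⊕0⊕1 = 0
s2 (pos 2,3,6,7): 1⊕0⊕1⊕1 = 1
s4 (pos 4,5,6,7): 0⊕0⊕1⊕1 = 0
Syndrome s4…s1 = 010 → error at position 2.
Flip position 2: 1100011 → 1000011
Read data bits from positions 3,5,6,7: 0011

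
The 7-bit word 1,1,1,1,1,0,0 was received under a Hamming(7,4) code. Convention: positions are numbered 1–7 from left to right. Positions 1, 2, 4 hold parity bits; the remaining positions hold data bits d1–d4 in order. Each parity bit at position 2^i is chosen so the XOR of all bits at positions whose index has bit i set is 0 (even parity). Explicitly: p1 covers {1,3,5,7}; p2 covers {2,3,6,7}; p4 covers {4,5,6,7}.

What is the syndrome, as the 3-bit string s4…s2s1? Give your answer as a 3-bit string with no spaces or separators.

s1 (pos 1,3,5,7): 1⊕1⊕1⊕0 = 1
s2 (pos 2,3,6,7): 1⊕1⊕0⊕0 = 0
s4 (pos 4,5,6,7): 1⊕1⊕0⊕0 = 0
Syndrome s4…s1 = 001 → error at position 1.

001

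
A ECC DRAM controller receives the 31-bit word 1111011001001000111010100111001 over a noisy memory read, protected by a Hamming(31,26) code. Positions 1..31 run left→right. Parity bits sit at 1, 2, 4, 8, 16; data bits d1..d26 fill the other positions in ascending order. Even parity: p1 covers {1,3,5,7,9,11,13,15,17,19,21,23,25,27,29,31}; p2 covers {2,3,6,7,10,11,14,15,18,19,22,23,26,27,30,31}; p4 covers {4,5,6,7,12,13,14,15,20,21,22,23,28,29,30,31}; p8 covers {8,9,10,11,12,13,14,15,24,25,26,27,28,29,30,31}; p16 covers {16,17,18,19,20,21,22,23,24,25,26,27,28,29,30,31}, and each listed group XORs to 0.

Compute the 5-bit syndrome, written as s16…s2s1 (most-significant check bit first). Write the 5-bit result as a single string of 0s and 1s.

10010

s1 (pos 1,3,5,7,9,11,13,15,17,19,21,23,25,27,29,31): 1⊕1⊕0⊕1⊕0⊕0⊕1⊕0⊕1⊕1⊕1⊕1⊕0⊕1⊕0⊕1 = 0
s2 (pos 2,3,6,7,10,11,14,15,18,19,22,23,26,27,30,31): 1⊕1⊕1⊕1⊕1⊕0⊕0⊕0⊕1⊕1⊕0⊕1⊕1⊕1⊕0⊕1 = 1
s4 (pos 4,5,6,7,12,13,14,15,20,21,22,23,28,29,30,31): 1⊕0⊕1⊕1⊕0⊕1⊕0⊕0⊕0⊕1⊕0⊕1⊕1⊕0⊕0⊕1 = 0
s8 (pos 8,9,10,11,12,13,14,15,24,25,26,27,28,29,30,31): 0⊕0⊕1⊕0⊕0⊕1⊕0⊕0⊕0⊕0⊕1⊕1⊕1⊕0⊕0⊕1 = 0
s16 (pos 16,17,18,19,20,21,22,23,24,25,26,27,28,29,30,31): 0⊕1⊕1⊕1⊕0⊕1⊕0⊕1⊕0⊕0⊕1⊕1⊕1⊕0⊕0⊕1 = 1
Syndrome s16…s1 = 10010 → error at position 18.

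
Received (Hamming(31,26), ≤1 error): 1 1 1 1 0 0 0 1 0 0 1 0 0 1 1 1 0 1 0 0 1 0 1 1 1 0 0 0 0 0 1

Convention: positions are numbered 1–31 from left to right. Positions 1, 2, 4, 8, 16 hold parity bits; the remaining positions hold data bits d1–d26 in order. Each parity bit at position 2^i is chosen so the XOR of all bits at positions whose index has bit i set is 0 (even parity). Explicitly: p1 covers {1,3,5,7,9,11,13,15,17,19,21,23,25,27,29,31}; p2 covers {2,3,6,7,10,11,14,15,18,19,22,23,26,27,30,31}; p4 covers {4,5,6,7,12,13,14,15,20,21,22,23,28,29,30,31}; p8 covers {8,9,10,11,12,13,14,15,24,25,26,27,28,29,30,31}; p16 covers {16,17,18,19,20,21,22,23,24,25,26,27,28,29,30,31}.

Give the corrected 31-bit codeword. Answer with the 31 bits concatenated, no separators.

s1 (pos 1,3,5,7,9,11,13,15,17,19,21,23,25,27,29,31): 1⊕1⊕0⊕0⊕0⊕1⊕0⊕1⊕0⊕0⊕1⊕1⊕1⊕0⊕0⊕1 = 0
s2 (pos 2,3,6,7,10,11,14,15,18,19,22,23,26,27,30,31): 1⊕1⊕0⊕0⊕0⊕1⊕1⊕1⊕1⊕0⊕0⊕1⊕0⊕0⊕0⊕1 = 0
s4 (pos 4,5,6,7,12,13,14,15,20,21,22,23,28,29,30,31): 1⊕0⊕0⊕0⊕0⊕0⊕1⊕1⊕0⊕1⊕0⊕1⊕0⊕0⊕0⊕1 = 0
s8 (pos 8,9,10,11,12,13,14,15,24,25,26,27,28,29,30,31): 1⊕0⊕0⊕1⊕0⊕0⊕1⊕1⊕1⊕1⊕0⊕0⊕0⊕0⊕0⊕1 = 1
s16 (pos 16,17,18,19,20,21,22,23,24,25,26,27,28,29,30,31): 1⊕0⊕1⊕0⊕0⊕1⊕0⊕1⊕1⊕1⊕0⊕0⊕0⊕0⊕0⊕1 = 1
Syndrome s16…s1 = 11000 → error at position 24.
Flip position 24: 1111000100100111010010111000001 → 1111000100100111010010101000001

1111000100100111010010101000001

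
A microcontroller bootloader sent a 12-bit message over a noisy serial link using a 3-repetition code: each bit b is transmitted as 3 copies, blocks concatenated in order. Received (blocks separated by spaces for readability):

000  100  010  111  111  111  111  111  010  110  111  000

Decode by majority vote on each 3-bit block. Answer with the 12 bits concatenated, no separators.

000111110110

Block 1 (000): 0 ones → 0
Block 2 (100): 1 one → 0
Block 3 (010): 1 one → 0
Block 4 (111): 3 ones → 1
Block 5 (111): 3 ones → 1
Block 6 (111): 3 ones → 1
Block 7 (111): 3 ones → 1
Block 8 (111): 3 ones → 1
Block 9 (010): 1 one → 0
Block 10 (110): 2 ones → 1
Block 11 (111): 3 ones → 1
Block 12 (000): 0 ones → 0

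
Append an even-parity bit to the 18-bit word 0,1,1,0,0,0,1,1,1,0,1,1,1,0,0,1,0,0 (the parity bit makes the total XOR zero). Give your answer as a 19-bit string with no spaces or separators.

0110001110111001001

XOR of the 18 data bits: 0⊕1⊕1⊕0⊕0⊕0⊕1⊕1⊕1⊕0⊕1⊕1⊕1⊕0⊕0⊕1⊕0⊕0 = 1
Parity bit = 1 (so all 19 bits XOR to 0).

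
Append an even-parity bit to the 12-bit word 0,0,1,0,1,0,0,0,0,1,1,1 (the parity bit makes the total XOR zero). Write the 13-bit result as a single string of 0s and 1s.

XOR of the 12 data bits: 0⊕0⊕1⊕0⊕1⊕0⊕0⊕0⊕0⊕1⊕1⊕1 = 1
Parity bit = 1 (so all 13 bits XOR to 0).

0010100001111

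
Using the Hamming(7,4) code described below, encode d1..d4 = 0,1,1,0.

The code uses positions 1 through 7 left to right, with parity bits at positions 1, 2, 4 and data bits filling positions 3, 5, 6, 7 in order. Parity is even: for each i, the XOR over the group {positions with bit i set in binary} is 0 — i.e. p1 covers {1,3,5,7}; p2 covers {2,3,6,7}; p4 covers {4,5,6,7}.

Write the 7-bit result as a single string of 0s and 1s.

1100110

Place data at non-parity positions: p1 p2 0 p4 1 1 0
p1 (pos 1,3,5,7): XOR of data positions = 0⊕1⊕0 = 1
p2 (pos 2,3,6,7): XOR of data positions = 0⊕1⊕0 = 1
p4 (pos 4,5,6,7): XOR of data positions = 1⊕1⊕0 = 0
Codeword: 1100110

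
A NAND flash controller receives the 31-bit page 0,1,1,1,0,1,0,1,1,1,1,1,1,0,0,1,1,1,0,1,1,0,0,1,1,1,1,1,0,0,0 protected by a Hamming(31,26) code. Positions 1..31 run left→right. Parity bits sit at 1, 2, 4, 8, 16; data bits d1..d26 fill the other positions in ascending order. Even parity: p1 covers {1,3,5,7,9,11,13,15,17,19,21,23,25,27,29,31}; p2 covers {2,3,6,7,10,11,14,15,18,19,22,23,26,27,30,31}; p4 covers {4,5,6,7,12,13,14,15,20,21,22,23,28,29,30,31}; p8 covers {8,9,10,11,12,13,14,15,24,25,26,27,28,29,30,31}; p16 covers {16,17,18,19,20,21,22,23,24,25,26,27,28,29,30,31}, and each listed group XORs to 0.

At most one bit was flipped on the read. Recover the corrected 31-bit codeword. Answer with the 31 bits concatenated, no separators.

s1 (pos 1,3,5,7,9,11,13,15,17,19,21,23,25,27,29,31): 0⊕1⊕0⊕0⊕1⊕1⊕1⊕0⊕1⊕0⊕1⊕0⊕1⊕1⊕0⊕0 = 0
s2 (pos 2,3,6,7,10,11,14,15,18,19,22,23,26,27,30,31): 1⊕1⊕1⊕0⊕1⊕1⊕0⊕0⊕1⊕0⊕0⊕0⊕1⊕1⊕0⊕0 = 0
s4 (pos 4,5,6,7,12,13,14,15,20,21,22,23,28,29,30,31): 1⊕0⊕1⊕0⊕1⊕1⊕0⊕0⊕1⊕1⊕0⊕0⊕1⊕0⊕0⊕0 = 1
s8 (pos 8,9,10,11,12,13,14,15,24,25,26,27,28,29,30,31): 1⊕1⊕1⊕1⊕1⊕1⊕0⊕0⊕1⊕1⊕1⊕1⊕1⊕0⊕0⊕0 = 1
s16 (pos 16,17,18,19,20,21,22,23,24,25,26,27,28,29,30,31): 1⊕1⊕1⊕0⊕1⊕1⊕0⊕0⊕1⊕1⊕1⊕1⊕1⊕0⊕0⊕0 = 0
Syndrome s16…s1 = 01100 → error at position 12.
Flip position 12: 0111010111111001110110011111000 → 0111010111101001110110011111000

0111010111101001110110011111000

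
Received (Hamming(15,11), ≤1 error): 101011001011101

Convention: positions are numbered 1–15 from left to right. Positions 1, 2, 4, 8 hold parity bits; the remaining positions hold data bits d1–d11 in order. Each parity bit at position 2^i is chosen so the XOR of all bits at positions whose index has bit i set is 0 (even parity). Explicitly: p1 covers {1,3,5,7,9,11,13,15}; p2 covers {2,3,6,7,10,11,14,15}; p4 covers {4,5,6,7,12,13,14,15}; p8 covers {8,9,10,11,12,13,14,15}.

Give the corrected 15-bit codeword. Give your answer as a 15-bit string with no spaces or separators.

101011001011001

s1 (pos 1,3,5,7,9,11,13,15): 1⊕1⊕1⊕0⊕1⊕1⊕1⊕1 = 1
s2 (pos 2,3,6,7,10,11,14,15): 0⊕1⊕1⊕0⊕0⊕1⊕0⊕1 = 0
s4 (pos 4,5,6,7,12,13,14,15): 0⊕1⊕1⊕0⊕1⊕1⊕0⊕1 = 1
s8 (pos 8,9,10,11,12,13,14,15): 0⊕1⊕0⊕1⊕1⊕1⊕0⊕1 = 1
Syndrome s8…s1 = 1101 → error at position 13.
Flip position 13: 101011001011101 → 101011001011001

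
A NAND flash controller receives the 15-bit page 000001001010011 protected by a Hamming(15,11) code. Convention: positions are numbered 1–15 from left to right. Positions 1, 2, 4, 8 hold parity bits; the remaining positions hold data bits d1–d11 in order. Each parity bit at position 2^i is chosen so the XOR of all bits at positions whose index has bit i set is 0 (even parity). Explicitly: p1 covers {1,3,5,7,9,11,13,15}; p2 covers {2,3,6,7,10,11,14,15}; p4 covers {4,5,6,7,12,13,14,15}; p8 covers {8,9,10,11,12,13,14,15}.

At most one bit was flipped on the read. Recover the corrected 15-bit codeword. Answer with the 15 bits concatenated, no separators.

s1 (pos 1,3,5,7,9,11,13,15): 0⊕0⊕0⊕0⊕1⊕1⊕0⊕1 = 1
s2 (pos 2,3,6,7,10,11,14,15): 0⊕0⊕1⊕0⊕0⊕1⊕1⊕1 = 0
s4 (pos 4,5,6,7,12,13,14,15): 0⊕0⊕1⊕0⊕0⊕0⊕1⊕1 = 1
s8 (pos 8,9,10,11,12,13,14,15): 0⊕1⊕0⊕1⊕0⊕0⊕1⊕1 = 0
Syndrome s8…s1 = 0101 → error at position 5.
Flip position 5: 000001001010011 → 000011001010011

000011001010011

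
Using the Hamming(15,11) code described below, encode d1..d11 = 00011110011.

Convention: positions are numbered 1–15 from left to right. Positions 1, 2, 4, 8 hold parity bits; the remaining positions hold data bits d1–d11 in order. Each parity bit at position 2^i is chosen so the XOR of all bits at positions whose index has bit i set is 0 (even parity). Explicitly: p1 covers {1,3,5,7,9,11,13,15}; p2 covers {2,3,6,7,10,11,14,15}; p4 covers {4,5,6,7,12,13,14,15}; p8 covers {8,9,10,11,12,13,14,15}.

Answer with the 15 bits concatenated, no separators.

010100111110011

Place data at non-parity positions: p1 p2 0 p4 0 0 1 p8 1 1 1 0 0 1 1
p1 (pos 1,3,5,7,9,11,13,15): XOR of data positions = 0⊕0⊕1⊕1⊕1⊕0⊕1 = 0
p2 (pos 2,3,6,7,10,11,14,15): XOR of data positions = 0⊕0⊕1⊕1⊕1⊕1⊕1 = 1
p4 (pos 4,5,6,7,12,13,14,15): XOR of data positions = 0⊕0⊕1⊕0⊕0⊕1⊕1 = 1
p8 (pos 8,9,10,11,12,13,14,15): XOR of data positions = 1⊕1⊕1⊕0⊕0⊕1⊕1 = 1
Codeword: 010100111110011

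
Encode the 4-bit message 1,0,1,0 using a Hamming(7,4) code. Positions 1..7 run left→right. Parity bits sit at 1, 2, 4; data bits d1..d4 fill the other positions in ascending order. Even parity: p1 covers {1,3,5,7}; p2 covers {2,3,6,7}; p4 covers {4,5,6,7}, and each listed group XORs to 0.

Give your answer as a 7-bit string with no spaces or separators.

1011010

Place data at non-parity positions: p1 p2 1 p4 0 1 0
p1 (pos 1,3,5,7): XOR of data positions = 1⊕0⊕0 = 1
p2 (pos 2,3,6,7): XOR of data positions = 1⊕1⊕0 = 0
p4 (pos 4,5,6,7): XOR of data positions = 0⊕1⊕0 = 1
Codeword: 1011010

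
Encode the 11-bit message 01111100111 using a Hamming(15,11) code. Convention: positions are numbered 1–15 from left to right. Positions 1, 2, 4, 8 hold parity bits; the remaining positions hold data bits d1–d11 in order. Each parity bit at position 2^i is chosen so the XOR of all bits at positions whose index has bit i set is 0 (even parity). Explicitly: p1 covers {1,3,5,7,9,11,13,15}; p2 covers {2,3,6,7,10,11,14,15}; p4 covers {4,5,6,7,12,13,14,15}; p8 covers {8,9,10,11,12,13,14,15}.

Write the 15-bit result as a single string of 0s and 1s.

Place data at non-parity positions: p1 p2 0 p4 1 1 1 p8 1 1 0 0 1 1 1
p1 (pos 1,3,5,7,9,11,13,15): XOR of data positions = 0⊕1⊕1⊕1⊕0⊕1⊕1 = 1
p2 (pos 2,3,6,7,10,11,14,15): XOR of data positions = 0⊕1⊕1⊕1⊕0⊕1⊕1 = 1
p4 (pos 4,5,6,7,12,13,14,15): XOR of data positions = 1⊕1⊕1⊕0⊕1⊕1⊕1 = 0
p8 (pos 8,9,10,11,12,13,14,15): XOR of data positions = 1⊕1⊕0⊕0⊕1⊕1⊕1 = 1
Codeword: 110011111100111

110011111100111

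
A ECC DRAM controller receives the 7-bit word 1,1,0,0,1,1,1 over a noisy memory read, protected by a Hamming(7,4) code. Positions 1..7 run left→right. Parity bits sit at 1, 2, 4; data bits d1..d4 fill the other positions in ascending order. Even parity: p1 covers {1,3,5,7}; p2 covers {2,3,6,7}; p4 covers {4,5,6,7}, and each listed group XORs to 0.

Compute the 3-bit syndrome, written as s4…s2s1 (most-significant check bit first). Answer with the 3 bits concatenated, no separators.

111

s1 (pos 1,3,5,7): 1⊕0⊕1⊕1 = 1
s2 (pos 2,3,6,7): 1⊕0⊕1⊕1 = 1
s4 (pos 4,5,6,7): 0⊕1⊕1⊕1 = 1
Syndrome s4…s1 = 111 → error at position 7.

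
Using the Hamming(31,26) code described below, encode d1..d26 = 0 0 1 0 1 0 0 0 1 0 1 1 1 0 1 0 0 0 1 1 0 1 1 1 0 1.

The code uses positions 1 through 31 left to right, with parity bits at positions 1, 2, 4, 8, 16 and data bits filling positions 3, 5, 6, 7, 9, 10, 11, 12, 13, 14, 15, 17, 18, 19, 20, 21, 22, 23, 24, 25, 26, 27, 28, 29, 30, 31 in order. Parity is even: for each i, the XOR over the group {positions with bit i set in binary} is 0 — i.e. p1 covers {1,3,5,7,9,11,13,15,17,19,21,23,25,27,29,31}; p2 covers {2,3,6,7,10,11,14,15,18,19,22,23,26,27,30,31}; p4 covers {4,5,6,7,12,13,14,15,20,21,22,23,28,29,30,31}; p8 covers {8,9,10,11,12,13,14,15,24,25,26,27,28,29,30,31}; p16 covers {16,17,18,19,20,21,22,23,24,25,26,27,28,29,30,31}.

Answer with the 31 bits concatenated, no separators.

Place data at non-parity positions: p1 p2 0 p4 0 1 0 p8 1 0 0 0 1 0 1 p16 1 1 0 1 0 0 0 1 1 0 1 1 1 0 1
p1 (pos 1,3,5,7,9,11,13,15,17,19,21,23,25,27,29,31): XOR of data positions = 0⊕0⊕0⊕1⊕0⊕1⊕1⊕1⊕0⊕0⊕0⊕1⊕1⊕1⊕1 = 0
p2 (pos 2,3,6,7,10,11,14,15,18,19,22,23,26,27,30,31): XOR of data positions = 0⊕1⊕0⊕0⊕0⊕0⊕1⊕1⊕0⊕0⊕0⊕0⊕1⊕0⊕1 = 1
p4 (pos 4,5,6,7,12,13,14,15,20,21,22,23,28,29,30,31): XOR of data positions = 0⊕1⊕0⊕0⊕1⊕0⊕1⊕1⊕0⊕0⊕0⊕1⊕1⊕0⊕1 = 1
p8 (pos 8,9,10,11,12,13,14,15,24,25,26,27,28,29,30,31): XOR of data positions = 1⊕0⊕0⊕0⊕1⊕0⊕1⊕1⊕1⊕0⊕1⊕1⊕1⊕0⊕1 = 1
p16 (pos 16,17,18,19,20,21,22,23,24,25,26,27,28,29,30,31): XOR of data positions = 1⊕1⊕0⊕1⊕0⊕0⊕0⊕1⊕1⊕0⊕1⊕1⊕1⊕0⊕1 = 1
Codeword: 0101010110001011110100011011101

0101010110001011110100011011101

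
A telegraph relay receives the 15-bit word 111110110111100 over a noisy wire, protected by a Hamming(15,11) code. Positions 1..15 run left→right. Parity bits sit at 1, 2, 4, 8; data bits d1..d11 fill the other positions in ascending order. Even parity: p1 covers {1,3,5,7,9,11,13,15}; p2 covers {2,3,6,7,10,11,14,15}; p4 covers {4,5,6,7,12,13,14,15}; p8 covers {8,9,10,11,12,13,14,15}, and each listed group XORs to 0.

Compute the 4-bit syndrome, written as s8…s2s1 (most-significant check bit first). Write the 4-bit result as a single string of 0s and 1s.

s1 (pos 1,3,5,7,9,11,13,15): 1⊕1⊕1⊕1⊕0⊕1⊕1⊕0 = 0
s2 (pos 2,3,6,7,10,11,14,15): 1⊕1⊕0⊕1⊕1⊕1⊕0⊕0 = 1
s4 (pos 4,5,6,7,12,13,14,15): 1⊕1⊕0⊕1⊕1⊕1⊕0⊕0 = 1
s8 (pos 8,9,10,11,12,13,14,15): 1⊕0⊕1⊕1⊕1⊕1⊕0⊕0 = 1
Syndrome s8…s1 = 1110 → error at position 14.

1110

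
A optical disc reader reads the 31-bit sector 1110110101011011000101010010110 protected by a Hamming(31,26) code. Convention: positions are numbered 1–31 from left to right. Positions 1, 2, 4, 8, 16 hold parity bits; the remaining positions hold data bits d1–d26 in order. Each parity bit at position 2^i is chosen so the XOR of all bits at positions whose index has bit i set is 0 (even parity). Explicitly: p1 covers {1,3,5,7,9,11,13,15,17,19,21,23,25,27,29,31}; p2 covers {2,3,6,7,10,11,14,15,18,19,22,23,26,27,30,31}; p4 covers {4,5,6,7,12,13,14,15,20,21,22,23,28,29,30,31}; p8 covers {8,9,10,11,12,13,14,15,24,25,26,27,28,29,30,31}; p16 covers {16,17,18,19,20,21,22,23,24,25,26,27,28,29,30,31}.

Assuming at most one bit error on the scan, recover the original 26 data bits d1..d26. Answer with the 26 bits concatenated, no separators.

s1 (pos 1,3,5,7,9,11,13,15,17,19,21,23,25,27,29,31): 1⊕1⊕1⊕0⊕0⊕0⊕1⊕1⊕0⊕0⊕0⊕0⊕0⊕1⊕1⊕0 = 1
s2 (pos 2,3,6,7,10,11,14,15,18,19,22,23,26,27,30,31): 1⊕1⊕1⊕0⊕1⊕0⊕0⊕1⊕0⊕0⊕1⊕0⊕0⊕1⊕1⊕0 = 0
s4 (pos 4,5,6,7,12,13,14,15,20,21,22,23,28,29,30,31): 0⊕1⊕1⊕0⊕1⊕1⊕0⊕1⊕1⊕0⊕1⊕0⊕0⊕1⊕1⊕0 = 1
s8 (pos 8,9,10,11,12,13,14,15,24,25,26,27,28,29,30,31): 1⊕0⊕1⊕0⊕1⊕1⊕0⊕1⊕1⊕0⊕0⊕1⊕0⊕1⊕1⊕0 = 1
s16 (pos 16,17,18,19,20,21,22,23,24,25,26,27,28,29,30,31): 1⊕0⊕0⊕0⊕1⊕0⊕1⊕0⊕1⊕0⊕0⊕1⊕0⊕1⊕1⊕0 = 1
Syndrome s16…s1 = 11101 → error at position 29.
Flip position 29: 1110110101011011000101010010110 → 1110110101011011000101010010010
Read data bits from positions 3,5,6,7,9,10,11,12,13,14,15,17,18,19,20,21,22,23,24,25,26,27,28,29,30,31: 11100101101000101010010010

11100101101000101010010010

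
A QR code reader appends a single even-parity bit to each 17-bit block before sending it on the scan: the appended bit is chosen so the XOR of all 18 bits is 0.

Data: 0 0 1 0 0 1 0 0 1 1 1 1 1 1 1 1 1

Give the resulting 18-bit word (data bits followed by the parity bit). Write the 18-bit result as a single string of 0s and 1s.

001001001111111111

XOR of the 17 data bits: 0⊕0⊕1⊕0⊕0⊕1⊕0⊕0⊕1⊕1⊕1⊕1⊕1⊕1⊕1⊕1⊕1 = 1
Parity bit = 1 (so all 18 bits XOR to 0).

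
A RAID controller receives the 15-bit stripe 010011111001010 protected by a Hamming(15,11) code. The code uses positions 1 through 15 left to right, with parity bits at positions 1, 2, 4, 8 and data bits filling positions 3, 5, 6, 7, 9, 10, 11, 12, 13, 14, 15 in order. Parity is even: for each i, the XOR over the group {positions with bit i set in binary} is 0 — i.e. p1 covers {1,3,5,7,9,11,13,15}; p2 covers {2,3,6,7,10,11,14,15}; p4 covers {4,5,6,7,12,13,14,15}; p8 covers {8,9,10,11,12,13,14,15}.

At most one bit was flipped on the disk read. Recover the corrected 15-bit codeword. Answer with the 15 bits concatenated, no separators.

010001111001010

s1 (pos 1,3,5,7,9,11,13,15): 0⊕0⊕1⊕1⊕1⊕0⊕0⊕0 = 1
s2 (pos 2,3,6,7,10,11,14,15): 1⊕0⊕1⊕1⊕0⊕0⊕1⊕0 = 0
s4 (pos 4,5,6,7,12,13,14,15): 0⊕1⊕1⊕1⊕1⊕0⊕1⊕0 = 1
s8 (pos 8,9,10,11,12,13,14,15): 1⊕1⊕0⊕0⊕1⊕0⊕1⊕0 = 0
Syndrome s8…s1 = 0101 → error at position 5.
Flip position 5: 010011111001010 → 010001111001010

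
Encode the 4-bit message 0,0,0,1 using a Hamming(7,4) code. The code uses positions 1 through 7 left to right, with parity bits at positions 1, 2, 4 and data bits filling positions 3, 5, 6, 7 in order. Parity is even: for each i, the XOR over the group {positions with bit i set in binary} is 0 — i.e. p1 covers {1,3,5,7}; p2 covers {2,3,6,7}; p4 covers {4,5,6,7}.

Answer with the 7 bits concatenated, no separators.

Place data at non-parity positions: p1 p2 0 p4 0 0 1
p1 (pos 1,3,5,7): XOR of data positions = 0⊕0⊕1 = 1
p2 (pos 2,3,6,7): XOR of data positions = 0⊕0⊕1 = 1
p4 (pos 4,5,6,7): XOR of data positions = 0⊕0⊕1 = 1
Codeword: 1101001

1101001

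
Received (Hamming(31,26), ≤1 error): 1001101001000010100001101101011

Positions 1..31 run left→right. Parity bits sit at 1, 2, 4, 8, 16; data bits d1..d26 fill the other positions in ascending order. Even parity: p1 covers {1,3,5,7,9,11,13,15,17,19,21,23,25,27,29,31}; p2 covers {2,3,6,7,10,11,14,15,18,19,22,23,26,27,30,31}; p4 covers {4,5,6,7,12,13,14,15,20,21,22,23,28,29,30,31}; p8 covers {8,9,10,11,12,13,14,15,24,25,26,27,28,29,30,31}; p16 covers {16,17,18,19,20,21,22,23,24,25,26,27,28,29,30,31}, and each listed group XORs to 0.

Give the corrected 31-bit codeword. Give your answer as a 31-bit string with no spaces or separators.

s1 (pos 1,3,5,7,9,11,13,15,17,19,21,23,25,27,29,31): 1⊕0⊕1⊕1⊕0⊕0⊕0⊕1⊕1⊕0⊕0⊕1⊕1⊕0⊕0⊕1 = 0
s2 (pos 2,3,6,7,10,11,14,15,18,19,22,23,26,27,30,31): 0⊕0⊕0⊕1⊕1⊕0⊕0⊕1⊕0⊕0⊕1⊕1⊕1⊕0⊕1⊕1 = 0
s4 (pos 4,5,6,7,12,13,14,15,20,21,22,23,28,29,30,31): 1⊕1⊕0⊕1⊕0⊕0⊕0⊕1⊕0⊕0⊕1⊕1⊕1⊕0⊕1⊕1 = 1
s8 (pos 8,9,10,11,12,13,14,15,24,25,26,27,28,29,30,31): 0⊕0⊕1⊕0⊕0⊕0⊕0⊕1⊕0⊕1⊕1⊕0⊕1⊕0⊕1⊕1 = 1
s16 (pos 16,17,18,19,20,21,22,23,24,25,26,27,28,29,30,31): 0⊕1⊕0⊕0⊕0⊕0⊕1⊕1⊕0⊕1⊕1⊕0⊕1⊕0⊕1⊕1 = 0
Syndrome s16…s1 = 01100 → error at position 12.
Flip position 12: 1001101001000010100001101101011 → 1001101001010010100001101101011

1001101001010010100001101101011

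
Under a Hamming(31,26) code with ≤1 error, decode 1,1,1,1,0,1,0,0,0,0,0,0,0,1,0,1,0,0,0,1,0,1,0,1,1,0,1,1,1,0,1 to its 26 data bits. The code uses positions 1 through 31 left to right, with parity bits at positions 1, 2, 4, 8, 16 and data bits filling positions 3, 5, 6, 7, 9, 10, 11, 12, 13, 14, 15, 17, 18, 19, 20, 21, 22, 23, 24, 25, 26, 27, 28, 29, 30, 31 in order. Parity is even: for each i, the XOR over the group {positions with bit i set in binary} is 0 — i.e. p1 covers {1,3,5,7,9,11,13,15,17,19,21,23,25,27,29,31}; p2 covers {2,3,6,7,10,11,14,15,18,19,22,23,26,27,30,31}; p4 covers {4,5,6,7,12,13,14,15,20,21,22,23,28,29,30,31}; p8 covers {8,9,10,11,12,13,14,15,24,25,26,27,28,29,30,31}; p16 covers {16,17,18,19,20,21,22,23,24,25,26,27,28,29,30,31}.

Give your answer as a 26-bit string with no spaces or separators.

s1 (pos 1,3,5,7,9,11,13,15,17,19,21,23,25,27,29,31): 1⊕1⊕0⊕0⊕0⊕0⊕0⊕0⊕0⊕0⊕0⊕0⊕1⊕1⊕1⊕1 = 0
s2 (pos 2,3,6,7,10,11,14,15,18,19,22,23,26,27,30,31): 1⊕1⊕1⊕0⊕0⊕0⊕1⊕0⊕0⊕0⊕1⊕0⊕0⊕1⊕0⊕1 = 1
s4 (pos 4,5,6,7,12,13,14,15,20,21,22,23,28,29,30,31): 1⊕0⊕1⊕0⊕0⊕0⊕1⊕0⊕1⊕0⊕1⊕0⊕1⊕1⊕0⊕1 = 0
s8 (pos 8,9,10,11,12,13,14,15,24,25,26,27,28,29,30,31): 0⊕0⊕0⊕0⊕0⊕0⊕1⊕0⊕1⊕1⊕0⊕1⊕1⊕1⊕0⊕1 = 1
s16 (pos 16,17,18,19,20,21,22,23,24,25,26,27,28,29,30,31): 1⊕0⊕0⊕0⊕1⊕0⊕1⊕0⊕1⊕1⊕0⊕1⊕1⊕1⊕0⊕1 = 1
Syndrome s16…s1 = 11010 → error at position 26.
Flip position 26: 1111010000000101000101011011101 → 1111010000000101000101011111101
Read data bits from positions 3,5,6,7,9,10,11,12,13,14,15,17,18,19,20,21,22,23,24,25,26,27,28,29,30,31: 10100000010000101011111101

10100000010000101011111101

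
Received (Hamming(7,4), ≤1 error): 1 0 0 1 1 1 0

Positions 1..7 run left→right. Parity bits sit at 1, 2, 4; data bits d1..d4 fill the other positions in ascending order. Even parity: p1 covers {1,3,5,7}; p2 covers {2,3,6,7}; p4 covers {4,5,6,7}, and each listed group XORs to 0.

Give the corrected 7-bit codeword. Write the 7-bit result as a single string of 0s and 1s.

1001100

s1 (pos 1,3,5,7): 1⊕0⊕1⊕0 = 0
s2 (pos 2,3,6,7): 0⊕0⊕1⊕0 = 1
s4 (pos 4,5,6,7): 1⊕1⊕1⊕0 = 1
Syndrome s4…s1 = 110 → error at position 6.
Flip position 6: 1001110 → 1001100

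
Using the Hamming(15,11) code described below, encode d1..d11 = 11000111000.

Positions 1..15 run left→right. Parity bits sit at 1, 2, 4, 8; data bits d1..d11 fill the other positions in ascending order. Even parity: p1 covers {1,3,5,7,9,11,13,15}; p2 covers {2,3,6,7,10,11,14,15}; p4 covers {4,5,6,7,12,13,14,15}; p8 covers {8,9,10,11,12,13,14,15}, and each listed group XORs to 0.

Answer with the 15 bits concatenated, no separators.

111010010111000

Place data at non-parity positions: p1 p2 1 p4 1 0 0 p8 0 1 1 1 0 0 0
p1 (pos 1,3,5,7,9,11,13,15): XOR of data positions = 1⊕1⊕0⊕0⊕1⊕0⊕0 = 1
p2 (pos 2,3,6,7,10,11,14,15): XOR of data positions = 1⊕0⊕0⊕1⊕1⊕0⊕0 = 1
p4 (pos 4,5,6,7,12,13,14,15): XOR of data positions = 1⊕0⊕0⊕1⊕0⊕0⊕0 = 0
p8 (pos 8,9,10,11,12,13,14,15): XOR of data positions = 0⊕1⊕1⊕1⊕0⊕0⊕0 = 1
Codeword: 111010010111000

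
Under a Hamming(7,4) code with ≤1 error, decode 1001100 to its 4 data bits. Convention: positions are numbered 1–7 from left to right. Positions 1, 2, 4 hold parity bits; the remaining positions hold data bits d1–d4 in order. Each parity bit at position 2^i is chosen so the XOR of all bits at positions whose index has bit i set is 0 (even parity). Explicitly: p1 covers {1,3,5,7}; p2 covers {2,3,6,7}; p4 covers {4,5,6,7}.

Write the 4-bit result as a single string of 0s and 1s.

0100

s1 (pos 1,3,5,7): 1⊕0⊕1⊕0 = 0
s2 (pos 2,3,6,7): 0⊕0⊕0⊕0 = 0
s4 (pos 4,5,6,7): 1⊕1⊕0⊕0 = 0
Syndrome s4…s1 = 000 → no error.
Read data bits from positions 3,5,6,7: 0100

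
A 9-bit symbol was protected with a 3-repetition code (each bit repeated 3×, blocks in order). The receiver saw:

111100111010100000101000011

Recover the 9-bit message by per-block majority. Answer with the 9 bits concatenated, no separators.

Block 1 (111): 3 ones → 1
Block 2 (100): 1 one → 0
Block 3 (111): 3 ones → 1
Block 4 (010): 1 one → 0
Block 5 (100): 1 one → 0
Block 6 (000): 0 ones → 0
Block 7 (101): 2 ones → 1
Block 8 (000): 0 ones → 0
Block 9 (011): 2 ones → 1

101000101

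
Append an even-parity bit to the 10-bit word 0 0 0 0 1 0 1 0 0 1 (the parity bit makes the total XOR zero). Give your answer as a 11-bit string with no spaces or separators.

XOR of the 10 data bits: 0⊕0⊕0⊕0⊕1⊕0⊕1⊕0⊕0⊕1 = 1
Parity bit = 1 (so all 11 bits XOR to 0).

00001010011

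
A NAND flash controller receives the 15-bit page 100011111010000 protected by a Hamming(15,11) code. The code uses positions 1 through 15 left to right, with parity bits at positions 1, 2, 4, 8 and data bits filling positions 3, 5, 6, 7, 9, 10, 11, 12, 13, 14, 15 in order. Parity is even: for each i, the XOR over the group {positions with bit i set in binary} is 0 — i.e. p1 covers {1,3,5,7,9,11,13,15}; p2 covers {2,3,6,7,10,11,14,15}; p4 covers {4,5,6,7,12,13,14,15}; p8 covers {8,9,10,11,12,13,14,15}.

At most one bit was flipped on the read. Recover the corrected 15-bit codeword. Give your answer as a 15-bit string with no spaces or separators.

s1 (pos 1,3,5,7,9,11,13,15): 1⊕0⊕1⊕1⊕1⊕1⊕0⊕0 = 1
s2 (pos 2,3,6,7,10,11,14,15): 0⊕0⊕1⊕1⊕0⊕1⊕0⊕0 = 1
s4 (pos 4,5,6,7,12,13,14,15): 0⊕1⊕1⊕1⊕0⊕0⊕0⊕0 = 1
s8 (pos 8,9,10,11,12,13,14,15): 1⊕1⊕0⊕1⊕0⊕0⊕0⊕0 = 1
Syndrome s8…s1 = 1111 → error at position 15.
Flip position 15: 100011111010000 → 100011111010001

100011111010001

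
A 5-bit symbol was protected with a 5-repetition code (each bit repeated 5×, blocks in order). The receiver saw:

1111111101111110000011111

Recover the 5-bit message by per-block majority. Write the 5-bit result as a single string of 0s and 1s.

Block 1 (11111): 5 ones → 1
Block 2 (11101): 4 ones → 1
Block 3 (11111): 5 ones → 1
Block 4 (00000): 0 ones → 0
Block 5 (11111): 5 ones → 1

11101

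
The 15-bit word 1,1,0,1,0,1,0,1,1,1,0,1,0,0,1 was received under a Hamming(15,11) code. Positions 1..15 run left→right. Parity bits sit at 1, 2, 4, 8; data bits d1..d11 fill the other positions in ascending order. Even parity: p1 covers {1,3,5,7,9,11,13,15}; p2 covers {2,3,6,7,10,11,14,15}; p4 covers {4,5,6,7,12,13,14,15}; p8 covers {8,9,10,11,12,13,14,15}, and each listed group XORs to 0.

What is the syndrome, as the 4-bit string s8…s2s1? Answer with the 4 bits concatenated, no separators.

1001

s1 (pos 1,3,5,7,9,11,13,15): 1⊕0⊕0⊕0⊕1⊕0⊕0⊕1 = 1
s2 (pos 2,3,6,7,10,11,14,15): 1⊕0⊕1⊕0⊕1⊕0⊕0⊕1 = 0
s4 (pos 4,5,6,7,12,13,14,15): 1⊕0⊕1⊕0⊕1⊕0⊕0⊕1 = 0
s8 (pos 8,9,10,11,12,13,14,15): 1⊕1⊕1⊕0⊕1⊕0⊕0⊕1 = 1
Syndrome s8…s1 = 1001 → error at position 9.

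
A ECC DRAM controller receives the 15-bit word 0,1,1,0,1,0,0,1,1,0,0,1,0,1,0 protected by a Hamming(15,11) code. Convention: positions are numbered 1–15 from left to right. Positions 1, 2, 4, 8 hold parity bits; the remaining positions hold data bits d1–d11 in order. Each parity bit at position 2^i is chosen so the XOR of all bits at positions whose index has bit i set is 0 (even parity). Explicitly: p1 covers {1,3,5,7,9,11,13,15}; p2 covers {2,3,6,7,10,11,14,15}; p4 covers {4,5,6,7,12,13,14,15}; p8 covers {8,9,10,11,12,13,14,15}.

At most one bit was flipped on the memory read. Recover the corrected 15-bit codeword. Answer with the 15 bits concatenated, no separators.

011010111001010

s1 (pos 1,3,5,7,9,11,13,15): 0⊕1⊕1⊕0⊕1⊕0⊕0⊕0 = 1
s2 (pos 2,3,6,7,10,11,14,15): 1⊕1⊕0⊕0⊕0⊕0⊕1⊕0 = 1
s4 (pos 4,5,6,7,12,13,14,15): 0⊕1⊕0⊕0⊕1⊕0⊕1⊕0 = 1
s8 (pos 8,9,10,11,12,13,14,15): 1⊕1⊕0⊕0⊕1⊕0⊕1⊕0 = 0
Syndrome s8…s1 = 0111 → error at position 7.
Flip position 7: 011010011001010 → 011010111001010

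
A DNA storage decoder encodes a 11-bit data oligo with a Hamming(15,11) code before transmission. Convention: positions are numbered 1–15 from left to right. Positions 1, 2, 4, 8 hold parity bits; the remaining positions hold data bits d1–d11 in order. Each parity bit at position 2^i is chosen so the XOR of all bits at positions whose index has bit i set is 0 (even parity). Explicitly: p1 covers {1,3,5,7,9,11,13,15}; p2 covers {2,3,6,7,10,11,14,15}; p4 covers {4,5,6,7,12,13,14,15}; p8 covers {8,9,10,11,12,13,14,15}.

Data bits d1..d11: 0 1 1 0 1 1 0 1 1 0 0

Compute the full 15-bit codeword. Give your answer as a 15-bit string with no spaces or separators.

Place data at non-parity positions: p1 p2 0 p4 1 1 0 p8 1 1 0 1 1 0 0
p1 (pos 1,3,5,7,9,11,13,15): XOR of data positions = 0⊕1⊕0⊕1⊕0⊕1⊕0 = 1
p2 (pos 2,3,6,7,10,11,14,15): XOR of data positions = 0⊕1⊕0⊕1⊕0⊕0⊕0 = 0
p4 (pos 4,5,6,7,12,13,14,15): XOR of data positions = 1⊕1⊕0⊕1⊕1⊕0⊕0 = 0
p8 (pos 8,9,10,11,12,13,14,15): XOR of data positions = 1⊕1⊕0⊕1⊕1⊕0⊕0 = 0
Codeword: 100011001101100

100011001101100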